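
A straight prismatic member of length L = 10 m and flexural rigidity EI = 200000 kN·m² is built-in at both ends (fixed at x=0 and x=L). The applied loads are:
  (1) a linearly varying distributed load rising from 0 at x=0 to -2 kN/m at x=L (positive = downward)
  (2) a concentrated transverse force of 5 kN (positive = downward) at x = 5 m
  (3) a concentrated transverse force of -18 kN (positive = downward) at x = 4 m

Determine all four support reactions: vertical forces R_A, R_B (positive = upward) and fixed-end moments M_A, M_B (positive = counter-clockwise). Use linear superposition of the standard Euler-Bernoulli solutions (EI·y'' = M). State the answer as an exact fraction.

Load 1 — triangular load w₀=-2 kN/m (0→w₀ over full span):
  R_A = 3w₀L/20 = 3·(-2)·10/20 = -3 kN
  M_A = w₀L²/30 = (-2)·10²/30 = -20/3 kN·m
  R_B = 7w₀L/20 = 7·(-2)·10/20 = -7 kN
  M_B = -w₀L²/20 = -(-2)·10²/20 = 10 kN·m
Load 2 — point force P=5 kN at a=5 m (b=L-a=5):
  R_A = Pb²(3a+b)/L³ = 5·5²·(3·5+5)/10³ = 5/2 kN
  M_A = Pab²/L² = 5·5·5²/10² = 25/4 kN·m
  R_B = Pa²(a+3b)/L³ = 5·5²·(5+3·5)/10³ = 5/2 kN
  M_B = -Pa²b/L² = -5·5²·5/10² = -25/4 kN·m
Load 3 — point force P=-18 kN at a=4 m (b=L-a=6):
  R_A = Pb²(3a+b)/L³ = (-18)·6²·(3·4+6)/10³ = -1458/125 kN
  M_A = Pab²/L² = (-18)·4·6²/10² = -648/25 kN·m
  R_B = Pa²(a+3b)/L³ = (-18)·4²·(4+3·6)/10³ = -792/125 kN
  M_B = -Pa²b/L² = -(-18)·4²·6/10² = 432/25 kN·m
Superposition: R_A = -3041/250 kN, M_A = -7901/300 kN·m, R_B = -2709/250 kN, M_B = 2103/100 kN·m

R_A = -3041/250 kN, M_A = -7901/300 kN·m, R_B = -2709/250 kN, M_B = 2103/100 kN·m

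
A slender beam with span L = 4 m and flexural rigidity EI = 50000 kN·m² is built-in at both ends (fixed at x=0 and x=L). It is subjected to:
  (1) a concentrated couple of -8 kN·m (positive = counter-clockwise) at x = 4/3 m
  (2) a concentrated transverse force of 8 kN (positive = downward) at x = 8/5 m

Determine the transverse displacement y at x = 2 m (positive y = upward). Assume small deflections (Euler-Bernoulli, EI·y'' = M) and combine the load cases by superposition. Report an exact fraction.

Load 1 — applied couple M₀=-8 kN·m at a=4/3 m (b=L-a=8/3):
  y_1 = (R_Ax³/6 - M_Ax²/2 - M₀(x-a)²/2)/EI  [x>a] with R_A=-8/3, M_A=0 = ((-8/3)·2³/6 - 0·2²/2 - (-8)·(2-(4/3))²/2)/50000 = -1/28125 m
Load 2 — point force P=8 kN at a=8/5 m (b=L-a=12/5):
  y_2 = -Pa²(L-x)²(3bL-(3b+a)(L-x))/(6L³EI)  [x>a] = -8·(8/5)²·(4-2)²·(3·(12/5)·4-(3·(12/5)+(8/5))·(4-2))/(6·4³·50000) = -56/1171875 m
Superposition: y = Σ y_i = -293/3515625 m ≈ -0.000083 m

y(2) = -293/3515625 m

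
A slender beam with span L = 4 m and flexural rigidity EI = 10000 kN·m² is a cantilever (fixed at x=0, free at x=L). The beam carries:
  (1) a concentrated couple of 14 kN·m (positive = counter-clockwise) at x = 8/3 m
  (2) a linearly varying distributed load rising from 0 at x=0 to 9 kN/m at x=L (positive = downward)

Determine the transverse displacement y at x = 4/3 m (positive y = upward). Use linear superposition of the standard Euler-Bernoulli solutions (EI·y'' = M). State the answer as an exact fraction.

y(4/3) = -587/253125 m

Load 1 — applied couple M₀=14 kN·m at a=8/3 m (b=L-a=4/3):
  y_1 = M₀x²/(2EI)  [x≤a] = 14·(4/3)²/(2·10000) = 7/5625 m
Load 2 — triangular load w₀=9 kN/m (0→w₀ over full span):
  y_2 = (w₀Lx³/12-w₀L²x²/6-w₀x⁵/(120L))/EI = (9·4·(4/3)³/12-9·4²·(4/3)²/6-9·(4/3)⁵/(120·4))/10000 = -902/253125 m
Superposition: y = Σ y_i = -587/253125 m ≈ -0.002319 m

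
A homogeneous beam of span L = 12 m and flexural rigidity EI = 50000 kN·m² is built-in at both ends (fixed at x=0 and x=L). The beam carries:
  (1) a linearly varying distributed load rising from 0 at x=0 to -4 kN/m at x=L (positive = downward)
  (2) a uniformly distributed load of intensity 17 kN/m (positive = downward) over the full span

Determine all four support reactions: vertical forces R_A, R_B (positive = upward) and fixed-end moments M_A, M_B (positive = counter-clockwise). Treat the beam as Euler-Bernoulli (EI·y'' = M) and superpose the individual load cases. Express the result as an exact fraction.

R_A = 474/5 kN, M_A = 924/5 kN·m, R_B = 426/5 kN, M_B = -876/5 kN·m

Load 1 — triangular load w₀=-4 kN/m (0→w₀ over full span):
  R_A = 3w₀L/20 = 3·(-4)·12/20 = -36/5 kN
  M_A = w₀L²/30 = (-4)·12²/30 = -96/5 kN·m
  R_B = 7w₀L/20 = 7·(-4)·12/20 = -84/5 kN
  M_B = -w₀L²/20 = -(-4)·12²/20 = 144/5 kN·m
Load 2 — uniform load w=17 kN/m over full span:
  R_A = wL/2 = 17·12/2 = 102 kN
  M_A = wL²/12 = 17·12²/12 = 204 kN·m
  R_B = wL/2 = 17·12/2 = 102 kN
  M_B = -wL²/12 = -17·12²/12 = -204 kN·m
Superposition: R_A = 474/5 kN, M_A = 924/5 kN·m, R_B = 426/5 kN, M_B = -876/5 kN·m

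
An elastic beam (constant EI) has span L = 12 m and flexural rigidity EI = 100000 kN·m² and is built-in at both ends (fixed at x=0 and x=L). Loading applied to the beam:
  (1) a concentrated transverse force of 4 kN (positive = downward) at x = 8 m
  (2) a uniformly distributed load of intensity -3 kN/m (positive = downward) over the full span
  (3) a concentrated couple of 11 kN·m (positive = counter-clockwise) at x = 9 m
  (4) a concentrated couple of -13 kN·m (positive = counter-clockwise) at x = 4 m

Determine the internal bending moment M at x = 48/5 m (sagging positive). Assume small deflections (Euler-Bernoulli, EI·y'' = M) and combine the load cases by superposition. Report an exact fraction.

M(48/5) = -4757/1200 kN·m

Load 1 — point force P=4 kN at a=8 m (b=L-a=4):
  M_1 = Pa²(a+3b)(L-x)/L³ - Pa²b/L²  [x>a] = 4·8²·(8+3·4)·(12-(48/5))/12³ - 4·8²·4/12² = 0 kN·m
Load 2 — uniform load w=-3 kN/m over full span:
  M_2 = wLx/2 - wL²/12 - wx²/2 = (-3)·12·(48/5)/2 - (-3)·12²/12 - (-3)·(48/5)²/2 = 36/25 kN·m
Load 3 — applied couple M₀=11 kN·m at a=9 m (b=L-a=3):
  M_3 = R_Ax - M_A - M₀  [x>a] with R_A=33/32, M_A=55/16 = (33/32)·(48/5) - (55/16) - 11 = -363/80 kN·m
Load 4 — applied couple M₀=-13 kN·m at a=4 m (b=L-a=8):
  M_4 = R_Ax - M_A - M₀  [x>a] with R_A=-13/9, M_A=0 = (-13/9)·(48/5) - 0 - (-13) = -13/15 kN·m
Superposition: M = Σ M_i = -4757/1200 kN·m ≈ -3.964167 kN·m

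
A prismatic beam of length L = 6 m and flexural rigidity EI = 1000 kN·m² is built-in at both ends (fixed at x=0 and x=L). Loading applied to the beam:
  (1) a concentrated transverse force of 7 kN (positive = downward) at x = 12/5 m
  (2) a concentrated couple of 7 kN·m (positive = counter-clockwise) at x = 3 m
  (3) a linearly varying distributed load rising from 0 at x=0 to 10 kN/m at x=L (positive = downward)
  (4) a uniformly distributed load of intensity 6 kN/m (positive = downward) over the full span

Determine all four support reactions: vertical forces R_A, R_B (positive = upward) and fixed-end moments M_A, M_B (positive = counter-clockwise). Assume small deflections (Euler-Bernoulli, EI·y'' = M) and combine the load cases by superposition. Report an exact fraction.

R_A = 16643/500 kN, M_A = 18899/500 kN·m, R_B = 19857/500 kN, M_B = -19141/500 kN·m

Load 1 — point force P=7 kN at a=12/5 m (b=L-a=18/5):
  R_A = Pb²(3a+b)/L³ = 7·(18/5)²·(3·(12/5)+(18/5))/6³ = 567/125 kN
  M_A = Pab²/L² = 7·(12/5)·(18/5)²/6² = 756/125 kN·m
  R_B = Pa²(a+3b)/L³ = 7·(12/5)²·((12/5)+3·(18/5))/6³ = 308/125 kN
  M_B = -Pa²b/L² = -7·(12/5)²·(18/5)/6² = -504/125 kN·m
Load 2 — applied couple M₀=7 kN·m at a=3 m (b=L-a=3):
  R_A = 6M₀ab/L³ = 6·7·3·3/6³ = 7/4 kN
  M_A = M₀b(2a-b)/L² = 7·3·(2·3-3)/6² = 7/4 kN·m
  R_B = -6M₀ab/L³ = -6·7·3·3/6³ = -7/4 kN
  M_B = M₀a(2b-a)/L² = 7·3·(2·3-3)/6² = 7/4 kN·m
Load 3 — triangular load w₀=10 kN/m (0→w₀ over full span):
  R_A = 3w₀L/20 = 3·10·6/20 = 9 kN
  M_A = w₀L²/30 = 10·6²/30 = 12 kN·m
  R_B = 7w₀L/20 = 7·10·6/20 = 21 kN
  M_B = -w₀L²/20 = -10·6²/20 = -18 kN·m
Load 4 — uniform load w=6 kN/m over full span:
  R_A = wL/2 = 6·6/2 = 18 kN
  M_A = wL²/12 = 6·6²/12 = 18 kN·m
  R_B = wL/2 = 6·6/2 = 18 kN
  M_B = -wL²/12 = -6·6²/12 = -18 kN·m
Superposition: R_A = 16643/500 kN, M_A = 18899/500 kN·m, R_B = 19857/500 kN, M_B = -19141/500 kN·m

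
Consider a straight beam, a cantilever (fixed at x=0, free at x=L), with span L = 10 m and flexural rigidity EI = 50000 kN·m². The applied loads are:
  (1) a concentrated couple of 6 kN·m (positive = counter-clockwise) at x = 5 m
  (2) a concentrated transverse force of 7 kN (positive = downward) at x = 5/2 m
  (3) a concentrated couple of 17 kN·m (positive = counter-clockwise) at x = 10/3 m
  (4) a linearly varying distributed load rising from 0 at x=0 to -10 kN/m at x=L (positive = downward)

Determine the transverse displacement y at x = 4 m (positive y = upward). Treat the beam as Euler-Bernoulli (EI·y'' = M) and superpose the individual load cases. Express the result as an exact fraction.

Load 1 — applied couple M₀=6 kN·m at a=5 m (b=L-a=5):
  y_1 = M₀x²/(2EI)  [x≤a] = 6·4²/(2·50000) = 3/3125 m
Load 2 — point force P=7 kN at a=5/2 m (b=L-a=15/2):
  y_2 = -Pa²(3x-a)/(6EI)  [x>a] = -7·(5/2)²·(3·4-(5/2))/(6·50000) = -133/96000 m
Load 3 — applied couple M₀=17 kN·m at a=10/3 m (b=L-a=20/3):
  y_3 = M₀a(2x-a)/(2EI)  [x>a] = 17·(10/3)·(2·4-(10/3))/(2·50000) = 119/45000 m
Load 4 — triangular load w₀=-10 kN/m (0→w₀ over full span):
  y_4 = (w₀Lx³/12-w₀L²x²/6-w₀x⁵/(120L))/EI = ((-10)·10·4³/12-(-10)·10²·4²/6-(-10)·4⁵/(120·10))/50000 = 2008/46875 m
Superposition: y = Σ y_i = 1622029/36000000 m ≈ 0.045056 m

y(4) = 1622029/36000000 m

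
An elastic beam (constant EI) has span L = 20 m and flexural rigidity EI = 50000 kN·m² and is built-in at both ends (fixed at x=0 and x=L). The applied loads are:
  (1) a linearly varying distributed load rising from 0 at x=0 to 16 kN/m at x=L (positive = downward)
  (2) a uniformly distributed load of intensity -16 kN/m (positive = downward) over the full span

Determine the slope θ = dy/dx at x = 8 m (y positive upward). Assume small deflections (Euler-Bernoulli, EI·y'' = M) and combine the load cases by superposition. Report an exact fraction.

Load 1 — triangular load w₀=16 kN/m (0→w₀ over full span):
  θ_1 = -w₀(2x(L-x)(L-2x)(x+2L)+x²(L-x)²)/(120LEI) = -16·(2·8·(20-8)·(20-2·8)·(8+2·20)+8²·(20-8)²)/(120·20·50000) = -96/15625 rad
Load 2 — uniform load w=-16 kN/m over full span:
  θ_2 = -wx(L-x)(L-2x)/(12EI) = -(-16)·8·(20-8)·(20-2·8)/(12·50000) = 32/3125 rad
Superposition: θ = Σ θ_i = 64/15625 rad ≈ 0.004096 rad

θ(8) = 64/15625 rad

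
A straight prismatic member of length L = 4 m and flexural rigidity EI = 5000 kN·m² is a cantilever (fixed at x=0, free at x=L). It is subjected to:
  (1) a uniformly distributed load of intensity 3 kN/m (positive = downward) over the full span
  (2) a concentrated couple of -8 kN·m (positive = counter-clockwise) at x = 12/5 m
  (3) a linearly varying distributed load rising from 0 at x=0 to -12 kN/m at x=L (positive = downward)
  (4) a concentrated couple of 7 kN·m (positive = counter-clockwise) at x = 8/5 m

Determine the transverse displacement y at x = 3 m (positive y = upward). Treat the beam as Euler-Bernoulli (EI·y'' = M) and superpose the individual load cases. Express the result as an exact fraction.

y(3) = 11203/500000 m

Load 1 — uniform load w=3 kN/m over full span:
  y_1 = -wx²(x²-4Lx+6L²)/(24EI) = -3·3²·(3²-4·4·3+6·4²)/(24·5000) = -513/40000 m
Load 2 — applied couple M₀=-8 kN·m at a=12/5 m (b=L-a=8/5):
  y_2 = M₀a(2x-a)/(2EI)  [x>a] = (-8)·(12/5)·(2·3-(12/5))/(2·5000) = -108/15625 m
Load 3 — triangular load w₀=-12 kN/m (0→w₀ over full span):
  y_3 = (w₀Lx³/12-w₀L²x²/6-w₀x⁵/(120L))/EI = ((-12)·4·3³/12-(-12)·4²·3²/6-(-12)·3⁵/(120·4))/5000 = 7443/200000 m
Load 4 — applied couple M₀=7 kN·m at a=8/5 m (b=L-a=12/5):
  y_4 = M₀a(2x-a)/(2EI)  [x>a] = 7·(8/5)·(2·3-(8/5))/(2·5000) = 77/15625 m
Superposition: y = Σ y_i = 11203/500000 m ≈ 0.022406 m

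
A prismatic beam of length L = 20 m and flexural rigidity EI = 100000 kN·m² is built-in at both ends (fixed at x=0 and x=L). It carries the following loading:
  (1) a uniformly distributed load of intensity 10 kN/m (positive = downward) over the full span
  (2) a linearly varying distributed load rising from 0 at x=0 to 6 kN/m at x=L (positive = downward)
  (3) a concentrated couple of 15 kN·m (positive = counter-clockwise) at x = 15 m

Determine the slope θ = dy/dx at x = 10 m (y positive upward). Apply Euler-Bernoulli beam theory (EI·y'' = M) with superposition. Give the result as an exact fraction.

Load 1 — uniform load w=10 kN/m over full span:
  θ_1 = -wx(L-x)(L-2x)/(12EI) = -10·10·(20-10)·(20-2·10)/(12·100000) = 0 rad
Load 2 — triangular load w₀=6 kN/m (0→w₀ over full span):
  θ_2 = -w₀(2x(L-x)(L-2x)(x+2L)+x²(L-x)²)/(120LEI) = -6·(2·10·(20-10)·(20-2·10)·(10+2·20)+10²·(20-10)²)/(120·20·100000) = -1/4000 rad
Load 3 — applied couple M₀=15 kN·m at a=15 m (b=L-a=5):
  θ_3 = (R_Ax²/2 - M_Ax)/EI  [x≤a] with R_A=27/32, M_A=75/16 = ((27/32)·10²/2 - (75/16)·10)/100000 = -3/64000 rad
Superposition: θ = Σ θ_i = -19/64000 rad ≈ -0.000297 rad

θ(10) = -19/64000 rad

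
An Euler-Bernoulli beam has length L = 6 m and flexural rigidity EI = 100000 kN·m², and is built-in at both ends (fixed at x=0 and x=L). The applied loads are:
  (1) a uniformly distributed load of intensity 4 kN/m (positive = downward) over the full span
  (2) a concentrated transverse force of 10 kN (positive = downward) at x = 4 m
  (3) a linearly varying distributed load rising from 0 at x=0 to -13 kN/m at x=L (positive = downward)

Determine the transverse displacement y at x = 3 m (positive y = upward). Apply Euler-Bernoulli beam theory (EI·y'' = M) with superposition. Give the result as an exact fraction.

Load 1 — uniform load w=4 kN/m over full span:
  y_1 = -wx²(L-x)²/(24EI) = -4·3²·(6-3)²/(24·100000) = -27/200000 m
Load 2 — point force P=10 kN at a=4 m (b=L-a=2):
  y_2 = -Pb²x²(3aL-(3a+b)x)/(6L³EI)  [x≤a] = -10·2²·3²·(3·4·6-(3·4+2)·3)/(6·6³·100000) = -1/12000 m
Load 3 — triangular load w₀=-13 kN/m (0→w₀ over full span):
  y_3 = -w₀x²(L-x)²(x+2L)/(120LEI) = -(-13)·3²·(6-3)²·(3+2·6)/(120·6·100000) = 351/1600000 m
Superposition: y = Σ y_i = 1/960000 m ≈ 0.000001 m

y(3) = 1/960000 m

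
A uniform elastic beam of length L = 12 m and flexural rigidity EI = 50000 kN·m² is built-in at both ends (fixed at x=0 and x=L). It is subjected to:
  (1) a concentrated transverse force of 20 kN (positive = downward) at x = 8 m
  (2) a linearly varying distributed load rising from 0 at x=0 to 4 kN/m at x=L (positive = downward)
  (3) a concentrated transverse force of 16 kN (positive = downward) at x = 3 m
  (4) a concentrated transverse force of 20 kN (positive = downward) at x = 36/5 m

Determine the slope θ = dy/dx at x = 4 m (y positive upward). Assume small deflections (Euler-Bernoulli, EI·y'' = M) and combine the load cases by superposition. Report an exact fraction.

θ(4) = -8119/4218750 rad

Load 1 — point force P=20 kN at a=8 m (b=L-a=4):
  θ_1 = -Pb²x(2aL-(3a+b)x)/(2L³EI)  [x≤a] = -20·4²·4·(2·8·12-(3·8+4)·4)/(2·12³·50000) = -2/3375 rad
Load 2 — triangular load w₀=4 kN/m (0→w₀ over full span):
  θ_2 = -w₀(2x(L-x)(L-2x)(x+2L)+x²(L-x)²)/(120LEI) = -4·(2·4·(12-4)·(12-2·4)·(4+2·12)+4²·(12-4)²)/(120·12·50000) = -64/140625 rad
Load 3 — point force P=16 kN at a=3 m (b=L-a=9):
  θ_3 = Pa²(L-x)(2bL-(3b+a)(L-x))/(2L³EI)  [x>a] = 16·3²·(12-4)·(2·9·12-(3·9+3)·(12-4))/(2·12³·50000) = -1/6250 rad
Load 4 — point force P=20 kN at a=36/5 m (b=L-a=24/5):
  θ_4 = -Pb²x(2aL-(3a+b)x)/(2L³EI)  [x≤a] = -20·(24/5)²·4·(2·(36/5)·12-(3·(36/5)+(24/5))·4)/(2·12³·50000) = -56/78125 rad
Superposition: θ = Σ θ_i = -8119/4218750 rad ≈ -0.001925 rad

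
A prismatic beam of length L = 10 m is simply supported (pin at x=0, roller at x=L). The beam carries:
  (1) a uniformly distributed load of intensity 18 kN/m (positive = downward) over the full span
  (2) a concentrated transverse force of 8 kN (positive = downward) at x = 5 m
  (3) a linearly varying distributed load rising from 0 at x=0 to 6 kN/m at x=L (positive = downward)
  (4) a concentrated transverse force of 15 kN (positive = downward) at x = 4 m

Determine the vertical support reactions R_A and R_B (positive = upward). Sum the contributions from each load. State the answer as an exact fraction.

R_A = 113 kN, R_B = 120 kN

Load 1 — uniform load w=18 kN/m over full span:
  R_A = wL/2 = 18·10/2 = 90 kN
  R_B = wL/2 = 18·10/2 = 90 kN
Load 2 — point force P=8 kN at a=5 m (b=L-a=5):
  R_A = Pb/L = 8·5/10 = 4 kN
  R_B = Pa/L = 8·5/10 = 4 kN
Load 3 — triangular load w₀=6 kN/m (0→w₀ over full span):
  R_A = w₀L/6 = 6·10/6 = 10 kN
  R_B = w₀L/3 = 6·10/3 = 20 kN
Load 4 — point force P=15 kN at a=4 m (b=L-a=6):
  R_A = Pb/L = 15·6/10 = 9 kN
  R_B = Pa/L = 15·4/10 = 6 kN
Superposition: R_A = 113 kN, R_B = 120 kN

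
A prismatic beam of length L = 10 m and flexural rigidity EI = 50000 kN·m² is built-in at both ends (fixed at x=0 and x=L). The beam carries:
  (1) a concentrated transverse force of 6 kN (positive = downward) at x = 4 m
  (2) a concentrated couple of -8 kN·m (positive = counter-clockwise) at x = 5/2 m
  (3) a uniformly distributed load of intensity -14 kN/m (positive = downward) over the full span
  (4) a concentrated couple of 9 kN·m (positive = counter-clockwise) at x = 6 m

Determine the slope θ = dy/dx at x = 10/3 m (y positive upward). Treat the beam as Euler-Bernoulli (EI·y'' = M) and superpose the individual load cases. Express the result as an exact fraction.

θ(10/3) = 14881/10125000 rad

Load 1 — point force P=6 kN at a=4 m (b=L-a=6):
  θ_1 = -Pb²x(2aL-(3a+b)x)/(2L³EI)  [x≤a] = -6·6²·(10/3)·(2·4·10-(3·4+6)·(10/3))/(2·10³·50000) = -9/62500 rad
Load 2 — applied couple M₀=-8 kN·m at a=5/2 m (b=L-a=15/2):
  θ_2 = (R_Ax²/2 - M_Ax - M₀(x-a))/EI  [x>a] with R_A=-9/10, M_A=3/2 = ((-9/10)·(10/3)²/2 - (3/2)·(10/3) - (-8)·((10/3)-(5/2)))/50000 = -1/15000 rad
Load 3 — uniform load w=-14 kN/m over full span:
  θ_3 = -wx(L-x)(L-2x)/(12EI) = -(-14)·(10/3)·(10-(10/3))·(10-2·(10/3))/(12·50000) = 7/4050 rad
Load 4 — applied couple M₀=9 kN·m at a=6 m (b=L-a=4):
  θ_4 = (R_Ax²/2 - M_Ax)/EI  [x≤a] with R_A=162/125, M_A=72/25 = ((162/125)·(10/3)²/2 - (72/25)·(10/3))/50000 = -3/62500 rad
Superposition: θ = Σ θ_i = 14881/10125000 rad ≈ 0.001470 rad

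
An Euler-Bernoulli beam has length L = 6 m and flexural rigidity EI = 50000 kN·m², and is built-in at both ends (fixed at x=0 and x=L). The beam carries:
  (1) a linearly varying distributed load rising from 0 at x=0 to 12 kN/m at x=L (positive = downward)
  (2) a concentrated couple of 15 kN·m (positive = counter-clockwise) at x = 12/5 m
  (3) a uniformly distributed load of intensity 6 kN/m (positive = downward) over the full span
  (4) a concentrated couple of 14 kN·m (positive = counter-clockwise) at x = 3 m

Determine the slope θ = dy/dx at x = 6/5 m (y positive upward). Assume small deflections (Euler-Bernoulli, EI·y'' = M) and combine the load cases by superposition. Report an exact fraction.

Load 1 — triangular load w₀=12 kN/m (0→w₀ over full span):
  θ_1 = -w₀(2x(L-x)(L-2x)(x+2L)+x²(L-x)²)/(120LEI) = -12·(2·(6/5)·(6-(6/5))·(6-2·(6/5))·((6/5)+2·6)+(6/5)²·(6-(6/5))²)/(120·6·50000) = -378/1953125 rad
Load 2 — applied couple M₀=15 kN·m at a=12/5 m (b=L-a=18/5):
  θ_2 = (R_Ax²/2 - M_Ax)/EI  [x≤a] with R_A=18/5, M_A=9/5 = ((18/5)·(6/5)²/2 - (9/5)·(6/5))/50000 = 27/3125000 rad
Load 3 — uniform load w=6 kN/m over full span:
  θ_3 = -wx(L-x)(L-2x)/(12EI) = -6·(6/5)·(6-(6/5))·(6-2·(6/5))/(12·50000) = -81/390625 rad
Load 4 — applied couple M₀=14 kN·m at a=3 m (b=L-a=3):
  θ_4 = (R_Ax²/2 - M_Ax)/EI  [x≤a] with R_A=7/2, M_A=7/2 = ((7/2)·(6/5)²/2 - (7/2)·(6/5))/50000 = -21/625000 rad
Superposition: θ = Σ θ_i = -3327/7812500 rad ≈ -0.000426 rad

θ(6/5) = -3327/7812500 rad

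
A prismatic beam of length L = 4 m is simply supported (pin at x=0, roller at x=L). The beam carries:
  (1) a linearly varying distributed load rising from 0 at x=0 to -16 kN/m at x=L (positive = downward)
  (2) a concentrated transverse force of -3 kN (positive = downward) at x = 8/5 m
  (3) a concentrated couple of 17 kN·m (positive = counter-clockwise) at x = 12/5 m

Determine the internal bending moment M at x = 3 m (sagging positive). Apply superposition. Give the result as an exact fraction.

Load 1 — triangular load w₀=-16 kN/m (0→w₀ over full span):
  M_1 = w₀Lx/6 - w₀x³/(6L) = (-16)·4·3/6 - (-16)·3³/(6·4) = -14 kN·m
Load 2 — point force P=-3 kN at a=8/5 m (b=L-a=12/5):
  M_2 = Pa(L-x)/L  [x>a] = (-3)·(8/5)·(4-3)/4 = -6/5 kN·m
Load 3 — applied couple M₀=17 kN·m at a=12/5 m (b=L-a=8/5):
  M_3 = M₀x/L - M₀  [x>a] = 17·3/4 - 17 = -17/4 kN·m
Superposition: M = Σ M_i = -389/20 kN·m ≈ -19.450000 kN·m

M(3) = -389/20 kN·m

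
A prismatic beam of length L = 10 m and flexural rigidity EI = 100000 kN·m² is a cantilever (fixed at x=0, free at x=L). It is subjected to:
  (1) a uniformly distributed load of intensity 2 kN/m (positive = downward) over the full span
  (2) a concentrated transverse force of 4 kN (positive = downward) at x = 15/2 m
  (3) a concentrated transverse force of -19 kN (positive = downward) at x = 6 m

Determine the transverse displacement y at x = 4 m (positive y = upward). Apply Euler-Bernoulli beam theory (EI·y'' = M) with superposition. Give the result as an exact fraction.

Load 1 — uniform load w=2 kN/m over full span:
  y_1 = -wx²(x²-4Lx+6L²)/(24EI) = -2·4²·(4²-4·10·4+6·10²)/(24·100000) = -19/3125 m
Load 2 — point force P=4 kN at a=15/2 m (b=L-a=5/2):
  y_2 = -Px²(3a-x)/(6EI)  [x≤a] = -4·4²·(3·(15/2)-4)/(6·100000) = -37/18750 m
Load 3 — point force P=-19 kN at a=6 m (b=L-a=4):
  y_3 = -Px²(3a-x)/(6EI)  [x≤a] = -(-19)·4²·(3·6-4)/(6·100000) = 133/18750 m
Superposition: y = Σ y_i = -3/3125 m ≈ -0.000960 m

y(4) = -3/3125 m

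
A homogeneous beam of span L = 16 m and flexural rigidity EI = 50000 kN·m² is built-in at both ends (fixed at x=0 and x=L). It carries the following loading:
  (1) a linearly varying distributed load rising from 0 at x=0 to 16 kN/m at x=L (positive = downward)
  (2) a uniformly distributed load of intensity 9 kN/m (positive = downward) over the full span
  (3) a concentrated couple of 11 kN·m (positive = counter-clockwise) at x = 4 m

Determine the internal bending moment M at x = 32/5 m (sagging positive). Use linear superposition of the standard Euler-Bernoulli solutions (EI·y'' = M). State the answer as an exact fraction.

M(32/5) = 292057/2000 kN·m

Load 1 — triangular load w₀=16 kN/m (0→w₀ over full span):
  M_1 = 3w₀Lx/20 - w₀L²/30 - w₀x³/(6L) = 3·16·16·(32/5)/20 - 16·16²/30 - 16·(32/5)³/(6·16) = 8192/125 kN·m
Load 2 — uniform load w=9 kN/m over full span:
  M_2 = wLx/2 - wL²/12 - wx²/2 = 9·16·(32/5)/2 - 9·16²/12 - 9·(32/5)²/2 = 2112/25 kN·m
Load 3 — applied couple M₀=11 kN·m at a=4 m (b=L-a=12):
  M_3 = R_Ax - M_A - M₀  [x>a] with R_A=99/128, M_A=-33/16 = (99/128)·(32/5) - (-33/16) - 11 = -319/80 kN·m
Superposition: M = Σ M_i = 292057/2000 kN·m ≈ 146.028500 kN·m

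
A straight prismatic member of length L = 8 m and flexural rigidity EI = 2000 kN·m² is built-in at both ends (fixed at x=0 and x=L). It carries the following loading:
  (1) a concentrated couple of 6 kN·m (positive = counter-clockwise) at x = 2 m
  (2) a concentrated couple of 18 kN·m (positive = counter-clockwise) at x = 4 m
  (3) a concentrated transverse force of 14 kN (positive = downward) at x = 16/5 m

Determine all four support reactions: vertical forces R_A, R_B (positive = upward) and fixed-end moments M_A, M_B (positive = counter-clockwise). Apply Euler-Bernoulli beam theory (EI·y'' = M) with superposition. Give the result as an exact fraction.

Load 1 — applied couple M₀=6 kN·m at a=2 m (b=L-a=6):
  R_A = 6M₀ab/L³ = 6·6·2·6/8³ = 27/32 kN
  M_A = M₀b(2a-b)/L² = 6·6·(2·2-6)/8² = -9/8 kN·m
  R_B = -6M₀ab/L³ = -6·6·2·6/8³ = -27/32 kN
  M_B = M₀a(2b-a)/L² = 6·2·(2·6-2)/8² = 15/8 kN·m
Load 2 — applied couple M₀=18 kN·m at a=4 m (b=L-a=4):
  R_A = 6M₀ab/L³ = 6·18·4·4/8³ = 27/8 kN
  M_A = M₀b(2a-b)/L² = 18·4·(2·4-4)/8² = 9/2 kN·m
  R_B = -6M₀ab/L³ = -6·18·4·4/8³ = -27/8 kN
  M_B = M₀a(2b-a)/L² = 18·4·(2·4-4)/8² = 9/2 kN·m
Load 3 — point force P=14 kN at a=16/5 m (b=L-a=24/5):
  R_A = Pb²(3a+b)/L³ = 14·(24/5)²·(3·(16/5)+(24/5))/8³ = 1134/125 kN
  M_A = Pab²/L² = 14·(16/5)·(24/5)²/8² = 2016/125 kN·m
  R_B = Pa²(a+3b)/L³ = 14·(16/5)²·((16/5)+3·(24/5))/8³ = 616/125 kN
  M_B = -Pa²b/L² = -14·(16/5)²·(24/5)/8² = -1344/125 kN·m
Superposition: R_A = 53163/4000 kN, M_A = 19503/1000 kN·m, R_B = 2837/4000 kN, M_B = -4377/1000 kN·m

R_A = 53163/4000 kN, M_A = 19503/1000 kN·m, R_B = 2837/4000 kN, M_B = -4377/1000 kN·m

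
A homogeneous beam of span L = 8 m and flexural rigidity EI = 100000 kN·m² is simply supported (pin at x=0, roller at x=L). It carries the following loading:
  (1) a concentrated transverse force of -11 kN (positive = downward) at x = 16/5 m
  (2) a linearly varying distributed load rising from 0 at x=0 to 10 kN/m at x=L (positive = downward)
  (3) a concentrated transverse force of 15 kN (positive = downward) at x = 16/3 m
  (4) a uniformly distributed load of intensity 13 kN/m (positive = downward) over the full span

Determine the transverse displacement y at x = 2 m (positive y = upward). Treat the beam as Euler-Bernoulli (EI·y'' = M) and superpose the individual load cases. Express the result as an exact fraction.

Load 1 — point force P=-11 kN at a=16/5 m (b=L-a=24/5):
  y_1 = -Pbx(L²-b²-x²)/(6LEI)  [x≤a] = -(-11)·(24/5)·2·(8²-(24/5)²-2²)/(6·8·100000) = 2541/3125000 m
Load 2 — triangular load w₀=10 kN/m (0→w₀ over full span):
  y_2 = -w₀x(7L⁴-10L²x²+3x⁴)/(360LEI) = -10·2·(7·8⁴-10·8²·2²+3·2⁴)/(360·8·100000) = -109/60000 m
Load 3 — point force P=15 kN at a=16/3 m (b=L-a=8/3):
  y_3 = -Pbx(L²-b²-x²)/(6LEI)  [x≤a] = -15·(8/3)·2·(8²-(8/3)²-2²)/(6·8·100000) = -119/135000 m
Load 4 — uniform load w=13 kN/m over full span:
  y_4 = -wx(L³-2Lx²+x³)/(24EI) = -13·2·(8³-2·8·2²+2³)/(24·100000) = -247/50000 m
Superposition: y = Σ y_i = -2303447/337500000 m ≈ -0.006825 m

y(2) = -2303447/337500000 m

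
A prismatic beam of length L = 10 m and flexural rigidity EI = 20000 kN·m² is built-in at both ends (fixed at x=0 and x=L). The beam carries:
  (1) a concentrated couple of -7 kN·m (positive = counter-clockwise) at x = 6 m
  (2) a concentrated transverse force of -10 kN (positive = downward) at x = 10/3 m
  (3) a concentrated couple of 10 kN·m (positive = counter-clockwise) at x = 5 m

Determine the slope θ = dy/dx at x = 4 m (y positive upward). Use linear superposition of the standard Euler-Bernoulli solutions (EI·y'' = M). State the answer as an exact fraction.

Load 1 — applied couple M₀=-7 kN·m at a=6 m (b=L-a=4):
  θ_1 = (R_Ax²/2 - M_Ax)/EI  [x≤a] with R_A=-126/125, M_A=-56/25 = ((-126/125)·4²/2 - (-56/25)·4)/20000 = 7/156250 rad
Load 2 — point force P=-10 kN at a=10/3 m (b=L-a=20/3):
  θ_2 = Pa²(L-x)(2bL-(3b+a)(L-x))/(2L³EI)  [x>a] = (-10)·(10/3)²·(10-4)·(2·(20/3)·10-(3·(20/3)+(10/3))·(10-4))/(2·10³·20000) = 1/9000 rad
Load 3 — applied couple M₀=10 kN·m at a=5 m (b=L-a=5):
  θ_3 = (R_Ax²/2 - M_Ax)/EI  [x≤a] with R_A=3/2, M_A=5/2 = ((3/2)·4²/2 - (5/2)·4)/20000 = 1/10000 rad
Superposition: θ = Σ θ_i = 2879/11250000 rad ≈ 0.000256 rad

θ(4) = 2879/11250000 rad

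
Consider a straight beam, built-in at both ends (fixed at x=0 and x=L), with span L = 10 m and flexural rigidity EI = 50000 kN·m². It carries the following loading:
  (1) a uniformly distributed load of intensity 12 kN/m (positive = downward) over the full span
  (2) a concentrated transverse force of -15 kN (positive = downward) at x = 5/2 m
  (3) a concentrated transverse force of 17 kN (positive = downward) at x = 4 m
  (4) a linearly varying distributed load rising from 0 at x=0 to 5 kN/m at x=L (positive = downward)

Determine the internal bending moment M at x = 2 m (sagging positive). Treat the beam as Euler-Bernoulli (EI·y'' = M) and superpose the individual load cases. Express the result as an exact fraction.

Load 1 — uniform load w=12 kN/m over full span:
  M_1 = wLx/2 - wL²/12 - wx²/2 = 12·10·2/2 - 12·10²/12 - 12·2²/2 = -4 kN·m
Load 2 — point force P=-15 kN at a=5/2 m (b=L-a=15/2):
  M_2 = Pb²(3a+b)x/L³ - Pab²/L²  [x≤a] = (-15)·(15/2)²·(3·(5/2)+(15/2))·2/10³ - (-15)·(5/2)·(15/2)²/10² = -135/32 kN·m
Load 3 — point force P=17 kN at a=4 m (b=L-a=6):
  M_3 = Pb²(3a+b)x/L³ - Pab²/L²  [x≤a] = 17·6²·(3·4+6)·2/10³ - 17·4·6²/10² = -306/125 kN·m
Load 4 — triangular load w₀=5 kN/m (0→w₀ over full span):
  M_4 = 3w₀Lx/20 - w₀L²/30 - w₀x³/(6L) = 3·5·10·2/20 - 5·10²/30 - 5·2³/(6·10) = -7/3 kN·m
Superposition: M = Σ M_i = -156001/12000 kN·m ≈ -13.000083 kN·m

M(2) = -156001/12000 kN·m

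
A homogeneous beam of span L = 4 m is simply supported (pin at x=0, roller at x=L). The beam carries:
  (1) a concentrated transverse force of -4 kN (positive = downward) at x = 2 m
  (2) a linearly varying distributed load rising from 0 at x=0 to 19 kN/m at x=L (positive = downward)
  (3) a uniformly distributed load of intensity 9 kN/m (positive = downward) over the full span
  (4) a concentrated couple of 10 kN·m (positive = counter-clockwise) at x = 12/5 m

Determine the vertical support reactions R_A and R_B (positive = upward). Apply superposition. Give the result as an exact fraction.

Load 1 — point force P=-4 kN at a=2 m (b=L-a=2):
  R_A = Pb/L = (-4)·2/4 = -2 kN
  R_B = Pa/L = (-4)·2/4 = -2 kN
Load 2 — triangular load w₀=19 kN/m (0→w₀ over full span):
  R_A = w₀L/6 = 19·4/6 = 38/3 kN
  R_B = w₀L/3 = 19·4/3 = 76/3 kN
Load 3 — uniform load w=9 kN/m over full span:
  R_A = wL/2 = 9·4/2 = 18 kN
  R_B = wL/2 = 9·4/2 = 18 kN
Load 4 — applied couple M₀=10 kN·m at a=12/5 m (b=L-a=8/5):
  R_A = M₀/L = 10/4 = 5/2 kN
  R_B = -M₀/L = -10/4 = -5/2 kN
Superposition: R_A = 187/6 kN, R_B = 233/6 kN

R_A = 187/6 kN, R_B = 233/6 kN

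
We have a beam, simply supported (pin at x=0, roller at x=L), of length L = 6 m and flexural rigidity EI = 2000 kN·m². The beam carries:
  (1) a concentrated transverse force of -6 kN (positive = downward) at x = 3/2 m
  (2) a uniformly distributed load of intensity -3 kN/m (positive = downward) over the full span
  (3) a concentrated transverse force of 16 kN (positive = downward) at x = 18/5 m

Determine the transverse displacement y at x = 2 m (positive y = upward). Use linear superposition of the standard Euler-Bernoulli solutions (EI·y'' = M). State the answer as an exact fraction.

Load 1 — point force P=-6 kN at a=3/2 m (b=L-a=9/2):
  y_1 = -Pa(L-x)(2Lx-a²-x²)/(6LEI)  [x>a] = -(-6)·(3/2)·(6-2)·(2·6·2-(3/2)²-2²)/(6·6·2000) = 71/8000 m
Load 2 — uniform load w=-3 kN/m over full span:
  y_2 = -wx(L³-2Lx²+x³)/(24EI) = -(-3)·2·(6³-2·6·2²+2³)/(24·2000) = 11/500 m
Load 3 — point force P=16 kN at a=18/5 m (b=L-a=12/5):
  y_3 = -Pbx(L²-b²-x²)/(6LEI)  [x≤a] = -16·(12/5)·2·(6²-(12/5)²-2²)/(6·6·2000) = -1312/46875 m
Superposition: y = Σ y_i = 8657/3000000 m ≈ 0.002886 m

y(2) = 8657/3000000 m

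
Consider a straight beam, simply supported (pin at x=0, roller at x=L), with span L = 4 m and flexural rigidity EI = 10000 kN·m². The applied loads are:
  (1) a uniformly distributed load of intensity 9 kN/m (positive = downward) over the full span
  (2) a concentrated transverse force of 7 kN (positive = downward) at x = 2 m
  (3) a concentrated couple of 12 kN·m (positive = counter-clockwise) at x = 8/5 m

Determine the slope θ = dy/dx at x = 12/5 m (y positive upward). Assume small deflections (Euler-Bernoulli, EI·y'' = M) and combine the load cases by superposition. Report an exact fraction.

θ(12/5) = 1163/1250000 rad

Load 1 — uniform load w=9 kN/m over full span:
  θ_1 = -w(L³-6Lx²+4x³)/(24EI) = -9·(4³-6·4·(12/5)²+4·(12/5)³)/(24·10000) = 111/156250 rad
Load 2 — point force P=7 kN at a=2 m (b=L-a=2):
  θ_2 = -Pa(2L²-6Lx+3x²+a²)/(6LEI)  [x>a] = -7·2·(2·4²-6·4·(12/5)+3·(12/5)²+2²)/(6·4·10000) = 63/250000 rad
Load 3 — applied couple M₀=12 kN·m at a=8/5 m (b=L-a=12/5):
  θ_3 = (M₀x²/(2L)-M₀(x-a)+C₁)/EI  [x>a] with C₁=M₀(3b²-L²)/(6L)=16/25 = (12·(12/5)²/(2·4)-12·((12/5)-(8/5))+(16/25))/10000 = -1/31250 rad
Superposition: θ = Σ θ_i = 1163/1250000 rad ≈ 0.000930 rad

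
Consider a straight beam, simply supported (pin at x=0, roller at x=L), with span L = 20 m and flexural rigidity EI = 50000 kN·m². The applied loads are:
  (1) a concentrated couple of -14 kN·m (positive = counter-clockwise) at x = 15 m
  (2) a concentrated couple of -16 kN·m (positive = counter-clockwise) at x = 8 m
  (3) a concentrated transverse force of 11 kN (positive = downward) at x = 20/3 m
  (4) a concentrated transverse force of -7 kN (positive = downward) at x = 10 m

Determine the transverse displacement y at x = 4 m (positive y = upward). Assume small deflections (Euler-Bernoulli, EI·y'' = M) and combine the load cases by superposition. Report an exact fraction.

Load 1 — applied couple M₀=-14 kN·m at a=15 m (b=L-a=5):
  y_1 = (M₀x³/(6L)+C₁x)/EI  [x≤a] with C₁=M₀(3b²-L²)/(6L)=455/12 = ((-14)·4³/(6·20)+(455/12)·4)/50000 = 721/250000 m
Load 2 — applied couple M₀=-16 kN·m at a=8 m (b=L-a=12):
  y_2 = (M₀x³/(6L)+C₁x)/EI  [x≤a] with C₁=M₀(3b²-L²)/(6L)=-64/15 = ((-16)·4³/(6·20)+(-64/15)·4)/50000 = -8/15625 m
Load 3 — point force P=11 kN at a=20/3 m (b=L-a=40/3):
  y_3 = -Pbx(L²-b²-x²)/(6LEI)  [x≤a] = -11·(40/3)·4·(20²-(40/3)²-4²)/(6·20·50000) = -5104/253125 m
Load 4 — point force P=-7 kN at a=10 m (b=L-a=10):
  y_4 = -Pbx(L²-b²-x²)/(6LEI)  [x≤a] = -(-7)·10·4·(20²-10²-4²)/(6·20·50000) = 497/37500 m
Superposition: y = Σ y_i = -91907/20250000 m ≈ -0.004539 m

y(4) = -91907/20250000 m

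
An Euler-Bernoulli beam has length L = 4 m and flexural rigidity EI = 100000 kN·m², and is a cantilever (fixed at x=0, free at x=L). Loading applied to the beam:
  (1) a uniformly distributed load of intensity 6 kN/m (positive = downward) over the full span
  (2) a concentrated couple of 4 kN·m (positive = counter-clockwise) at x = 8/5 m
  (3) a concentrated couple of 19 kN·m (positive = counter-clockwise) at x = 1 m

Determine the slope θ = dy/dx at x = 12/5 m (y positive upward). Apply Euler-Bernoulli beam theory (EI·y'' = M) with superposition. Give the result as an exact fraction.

θ(12/5) = -4313/12500000 rad

Load 1 — uniform load w=6 kN/m over full span:
  θ_1 = -wx(x²-3Lx+3L²)/(6EI) = -6·(12/5)·((12/5)²-3·4·(12/5)+3·4²)/(6·100000) = -234/390625 rad
Load 2 — applied couple M₀=4 kN·m at a=8/5 m (b=L-a=12/5):
  θ_2 = M₀a/EI  [x>a] = 4·(8/5)/100000 = 1/15625 rad
Load 3 — applied couple M₀=19 kN·m at a=1 m (b=L-a=3):
  θ_3 = M₀a/EI  [x>a] = 19·1/100000 = 19/100000 rad
Superposition: θ = Σ θ_i = -4313/12500000 rad ≈ -0.000345 rad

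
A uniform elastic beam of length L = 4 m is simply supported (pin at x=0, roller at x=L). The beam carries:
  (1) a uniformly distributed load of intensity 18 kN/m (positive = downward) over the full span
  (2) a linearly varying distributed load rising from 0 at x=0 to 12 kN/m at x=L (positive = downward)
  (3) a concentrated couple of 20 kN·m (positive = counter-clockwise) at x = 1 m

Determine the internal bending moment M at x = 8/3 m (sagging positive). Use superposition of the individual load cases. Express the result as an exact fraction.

M(8/3) = 1004/27 kN·m

Load 1 — uniform load w=18 kN/m over full span:
  M_1 = wx(L-x)/2 = 18·(8/3)·(4-(8/3))/2 = 32 kN·m
Load 2 — triangular load w₀=12 kN/m (0→w₀ over full span):
  M_2 = w₀Lx/6 - w₀x³/(6L) = 12·4·(8/3)/6 - 12·(8/3)³/(6·4) = 320/27 kN·m
Load 3 — applied couple M₀=20 kN·m at a=1 m (b=L-a=3):
  M_3 = M₀x/L - M₀  [x>a] = 20·(8/3)/4 - 20 = -20/3 kN·m
Superposition: M = Σ M_i = 1004/27 kN·m ≈ 37.185185 kN·m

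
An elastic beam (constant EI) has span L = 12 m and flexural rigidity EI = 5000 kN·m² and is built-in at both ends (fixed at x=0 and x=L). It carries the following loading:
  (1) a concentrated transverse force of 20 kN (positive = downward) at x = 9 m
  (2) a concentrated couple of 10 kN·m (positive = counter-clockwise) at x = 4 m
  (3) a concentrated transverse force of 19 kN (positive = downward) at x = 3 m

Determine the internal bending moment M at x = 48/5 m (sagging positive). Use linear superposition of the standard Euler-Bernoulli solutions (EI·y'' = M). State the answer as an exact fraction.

Load 1 — point force P=20 kN at a=9 m (b=L-a=3):
  M_1 = Pa²(a+3b)(L-x)/L³ - Pa²b/L²  [x>a] = 20·9²·(9+3·3)·(12-(48/5))/12³ - 20·9²·3/12² = 27/4 kN·m
Load 2 — applied couple M₀=10 kN·m at a=4 m (b=L-a=8):
  M_2 = R_Ax - M_A - M₀  [x>a] with R_A=10/9, M_A=0 = (10/9)·(48/5) - 0 - 10 = 2/3 kN·m
Load 3 — point force P=19 kN at a=3 m (b=L-a=9):
  M_3 = Pa²(a+3b)(L-x)/L³ - Pa²b/L²  [x>a] = 19·3²·(3+3·9)·(12-(48/5))/12³ - 19·3²·9/12² = -57/16 kN·m
Superposition: M = Σ M_i = 185/48 kN·m ≈ 3.854167 kN·m

M(48/5) = 185/48 kN·m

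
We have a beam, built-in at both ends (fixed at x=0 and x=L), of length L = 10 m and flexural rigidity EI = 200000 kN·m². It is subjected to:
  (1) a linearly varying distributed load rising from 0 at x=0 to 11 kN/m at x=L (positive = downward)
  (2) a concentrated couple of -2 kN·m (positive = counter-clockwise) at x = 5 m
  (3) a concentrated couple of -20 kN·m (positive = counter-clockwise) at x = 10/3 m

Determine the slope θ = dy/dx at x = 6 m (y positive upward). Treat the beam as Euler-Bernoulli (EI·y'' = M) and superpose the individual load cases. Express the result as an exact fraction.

θ(6) = 169/1500000 rad

Load 1 — triangular load w₀=11 kN/m (0→w₀ over full span):
  θ_1 = -w₀(2x(L-x)(L-2x)(x+2L)+x²(L-x)²)/(120LEI) = -11·(2·6·(10-6)·(10-2·6)·(6+2·10)+6²·(10-6)²)/(120·10·200000) = 11/125000 rad
Load 2 — applied couple M₀=-2 kN·m at a=5 m (b=L-a=5):
  θ_2 = (R_Ax²/2 - M_Ax - M₀(x-a))/EI  [x>a] with R_A=-3/10, M_A=-1/2 = ((-3/10)·6²/2 - (-1/2)·6 - (-2)·(6-5))/200000 = -1/500000 rad
Load 3 — applied couple M₀=-20 kN·m at a=10/3 m (b=L-a=20/3):
  θ_3 = (R_Ax²/2 - M_Ax - M₀(x-a))/EI  [x>a] with R_A=-8/3, M_A=0 = ((-8/3)·6²/2 - 0·6 - (-20)·(6-(10/3)))/200000 = 1/37500 rad
Superposition: θ = Σ θ_i = 169/1500000 rad ≈ 0.000113 rad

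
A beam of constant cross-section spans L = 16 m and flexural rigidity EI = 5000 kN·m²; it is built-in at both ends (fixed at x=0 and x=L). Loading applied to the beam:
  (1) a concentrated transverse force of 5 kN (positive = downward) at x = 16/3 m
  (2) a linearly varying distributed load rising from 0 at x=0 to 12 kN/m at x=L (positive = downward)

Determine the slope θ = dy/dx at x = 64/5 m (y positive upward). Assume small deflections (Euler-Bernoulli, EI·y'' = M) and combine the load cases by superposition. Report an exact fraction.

Load 1 — point force P=5 kN at a=16/3 m (b=L-a=32/3):
  θ_1 = Pa²(L-x)(2bL-(3b+a)(L-x))/(2L³EI)  [x>a] = 5·(16/3)²·(16-(64/5))·(2·(32/3)·16-(3·(32/3)+(16/3))·(16-(64/5)))/(2·16³·5000) = 208/84375 rad
Load 2 — triangular load w₀=12 kN/m (0→w₀ over full span):
  θ_2 = -w₀(2x(L-x)(L-2x)(x+2L)+x²(L-x)²)/(120LEI) = -12·(2·(64/5)·(16-(64/5))·(16-2·(64/5))·((64/5)+2·16)+(64/5)²·(16-(64/5))²)/(120·16·5000) = 16384/390625 rad
Superposition: θ = Σ θ_i = 468368/10546875 rad ≈ 0.044408 rad

θ(64/5) = 468368/10546875 rad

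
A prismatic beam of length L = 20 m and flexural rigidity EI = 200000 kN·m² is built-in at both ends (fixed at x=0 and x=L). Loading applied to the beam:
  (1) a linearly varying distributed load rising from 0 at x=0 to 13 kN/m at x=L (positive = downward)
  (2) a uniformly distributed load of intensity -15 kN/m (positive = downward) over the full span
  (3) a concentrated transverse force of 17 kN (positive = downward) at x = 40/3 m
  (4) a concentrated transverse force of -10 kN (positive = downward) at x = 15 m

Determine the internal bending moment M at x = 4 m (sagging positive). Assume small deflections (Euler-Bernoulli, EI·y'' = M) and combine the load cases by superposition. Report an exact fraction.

Load 1 — triangular load w₀=13 kN/m (0→w₀ over full span):
  M_1 = 3w₀Lx/20 - w₀L²/30 - w₀x³/(6L) = 3·13·20·4/20 - 13·20²/30 - 13·4³/(6·20) = -364/15 kN·m
Load 2 — uniform load w=-15 kN/m over full span:
  M_2 = wLx/2 - wL²/12 - wx²/2 = (-15)·20·4/2 - (-15)·20²/12 - (-15)·4²/2 = 20 kN·m
Load 3 — point force P=17 kN at a=40/3 m (b=L-a=20/3):
  M_3 = Pb²(3a+b)x/L³ - Pab²/L²  [x≤a] = 17·(20/3)²·(3·(40/3)+(20/3))·4/20³ - 17·(40/3)·(20/3)²/20² = -68/9 kN·m
Load 4 — point force P=-10 kN at a=15 m (b=L-a=5):
  M_4 = Pb²(3a+b)x/L³ - Pab²/L²  [x≤a] = (-10)·5²·(3·15+5)·4/20³ - (-10)·15·5²/20² = 25/8 kN·m
Superposition: M = Σ M_i = -3131/360 kN·m ≈ -8.697222 kN·m

M(4) = -3131/360 kN·m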